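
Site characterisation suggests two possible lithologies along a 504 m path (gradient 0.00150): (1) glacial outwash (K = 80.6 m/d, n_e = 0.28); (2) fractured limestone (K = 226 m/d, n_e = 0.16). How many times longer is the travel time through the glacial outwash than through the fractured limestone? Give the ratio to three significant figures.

4.91

Unit 1 (glacial outwash): v = 80.6×0.0015/0.28 = 0.4318 m/d, t = 504/0.4318 = 1167 d
Unit 2 (fractured limestone): v = 226×0.0015/0.16 = 2.119 m/d, t = 504/2.119 = 237.9 d
t(glacial outwash) / t(fractured limestone) = 1167/237.9 = 4.91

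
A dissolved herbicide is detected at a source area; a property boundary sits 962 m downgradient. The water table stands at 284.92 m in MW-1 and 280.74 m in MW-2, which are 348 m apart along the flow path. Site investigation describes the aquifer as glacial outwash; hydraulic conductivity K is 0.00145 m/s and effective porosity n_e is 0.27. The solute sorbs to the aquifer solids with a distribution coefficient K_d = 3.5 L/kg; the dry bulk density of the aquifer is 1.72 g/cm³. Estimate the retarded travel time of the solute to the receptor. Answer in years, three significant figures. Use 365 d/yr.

11.0 years

Hydraulic gradient i = (284.92 − 280.74) / 348 = 4.18 / 348 = 0.01201
K = 0.00145 m/s × 86400 s/d = 125.3 m/d
Specific discharge q = 125.3 × 0.01201 = 1.505 m/d
Seepage velocity v = q / n = 1.505 / 0.27 = 5.573 m/d
Retardation R = 1 + ρ_b·K_d/n = 1 + 1.72×3.5/0.27 = 23.30
Contaminant velocity v_c = v/R = 5.573/23.30 = 0.2392 m/d
t = L/v_c = 962/0.2392 = 4021 d
   = 4021/365 = 11.0 yr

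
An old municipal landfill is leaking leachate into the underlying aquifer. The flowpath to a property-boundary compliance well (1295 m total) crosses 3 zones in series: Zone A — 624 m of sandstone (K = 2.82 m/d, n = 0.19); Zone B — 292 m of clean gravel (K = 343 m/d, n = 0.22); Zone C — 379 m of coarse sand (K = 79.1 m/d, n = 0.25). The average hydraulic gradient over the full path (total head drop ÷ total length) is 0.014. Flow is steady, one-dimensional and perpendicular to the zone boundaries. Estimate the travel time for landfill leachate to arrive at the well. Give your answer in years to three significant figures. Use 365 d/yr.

9.52 years

Continuity: the same q passes through each zone, so ΔH = q·Σ(L_j/K_j) — the zones act as resistances in series.
Σ(L/K) = 624/2.82 + 292/343 + 379/79.1 = 221.3 + 0.8513 + 4.791 = 226.9 d
K_eq = L_total / Σ(L/K) = 1295 / 226.9 = 5.707 m/d
q = K_eq · i = 5.707 × 0.014 = 0.07990 m/d (same in every zone)
Zone A: v = q/n = 0.07990/0.19 = 0.4205 m/d → t_A = 624/0.4205 = 1484 d
Zone B: v = q/n = 0.07990/0.22 = 0.3632 m/d → t_B = 292/0.3632 = 804.0 d
Zone C: v = q/n = 0.07990/0.25 = 0.3196 m/d → t_C = 379/0.3196 = 1186 d
Total t = 1484 + 804.0 + 1186 = 3474 d
   = 3474 / 365 = 9.52 yr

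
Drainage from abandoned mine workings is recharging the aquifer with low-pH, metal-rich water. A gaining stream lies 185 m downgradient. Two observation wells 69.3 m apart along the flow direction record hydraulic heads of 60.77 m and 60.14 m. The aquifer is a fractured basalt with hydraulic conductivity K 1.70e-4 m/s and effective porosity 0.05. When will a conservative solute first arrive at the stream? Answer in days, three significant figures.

Hydraulic gradient i = (60.77 − 60.14) / 69.3 = 0.63 / 69.3 = 0.009091
K = 1.70e-4 m/s × 86400 s/d = 14.69 m/d
Darcy flux q = K·i = 14.69 × 0.009091 = 0.1335 m/d
v = Ki/n = 14.69·0.009091/0.05 = 2.671 m/d
t = L / v = 185 / 2.671 = 69.27 d

69.3 days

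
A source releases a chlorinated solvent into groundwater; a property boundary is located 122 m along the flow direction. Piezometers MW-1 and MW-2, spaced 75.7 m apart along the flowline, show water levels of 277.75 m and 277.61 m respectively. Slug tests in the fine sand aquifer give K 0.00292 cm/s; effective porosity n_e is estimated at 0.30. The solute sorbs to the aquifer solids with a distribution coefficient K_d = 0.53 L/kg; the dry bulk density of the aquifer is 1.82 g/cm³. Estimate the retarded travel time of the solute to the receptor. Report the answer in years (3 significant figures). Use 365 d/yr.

Hydraulic gradient i = (277.75 − 277.61) / 75.7 = 0.14 / 75.7 = 0.001849
K = 0.00292 cm/s × 864 = 2.523 m/d
Specific discharge q = 2.523 × 0.001849 = 0.004666 m/d
Average linear velocity = 0.004666 / 0.30 = 0.01555 m/d
Retardation R = 1 + ρ_b·K_d/n = 1 + 1.82×0.53/0.30 = 4.215
Contaminant velocity v_c = v/R = 0.01555/4.215 = 0.003690 m/d
t = L/v_c = 122/0.003690 = 33070 d
   = 33070/365 = 90.6 yr

90.6 years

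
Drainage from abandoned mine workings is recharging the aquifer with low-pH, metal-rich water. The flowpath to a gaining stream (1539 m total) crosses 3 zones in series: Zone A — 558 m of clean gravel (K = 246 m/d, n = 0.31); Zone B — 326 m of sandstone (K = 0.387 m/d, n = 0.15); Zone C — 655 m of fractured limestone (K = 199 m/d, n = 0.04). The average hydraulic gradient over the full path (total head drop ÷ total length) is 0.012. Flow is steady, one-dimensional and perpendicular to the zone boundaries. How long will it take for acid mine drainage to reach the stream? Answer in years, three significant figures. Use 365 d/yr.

Steady 1-D flow in series ⇒ the Darcy flux q is identical in every zone and the zone head losses add (resistances L/K in series).
Σ(L/K) = 558/246 + 326/0.387 + 655/199 = 2.268 + 842.4 + 3.291 = 847.9 d
K_eq = L_total / Σ(L/K) = 1539 / 847.9 = 1.815 m/d
q = K_eq · i = 1.815 × 0.012 = 0.02178 m/d (same in every zone)
Zone A: v = q/n = 0.02178/0.31 = 0.07026 m/d → t_A = 558/0.07026 = 7942 d
Zone B: v = q/n = 0.02178/0.15 = 0.1452 m/d → t_B = 326/0.1452 = 2245 d
Zone C: v = q/n = 0.02178/0.04 = 0.5445 m/d → t_C = 655/0.5445 = 1203 d
Total t = 7942 + 2245 + 1203 = 11390 d
   = 11390 / 365 = 31.2 yr

31.2 years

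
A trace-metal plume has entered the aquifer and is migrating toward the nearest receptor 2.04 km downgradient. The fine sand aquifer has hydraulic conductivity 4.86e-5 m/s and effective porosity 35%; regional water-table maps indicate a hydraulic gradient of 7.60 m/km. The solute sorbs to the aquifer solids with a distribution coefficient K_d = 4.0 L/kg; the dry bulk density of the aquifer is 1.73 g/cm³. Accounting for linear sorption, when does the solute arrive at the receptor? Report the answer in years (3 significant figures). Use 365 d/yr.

K = 4.86e-5 m/s × 86400 s/d = 4.199 m/d
Darcy flux q = K·i = 4.199 × 0.0076 = 0.03191 m/d
Seepage velocity v = q / n = 0.03191 / 0.35 = 0.09118 m/d
Retardation R = 1 + ρ_b·K_d/n = 1 + 1.73×4.0/0.35 = 20.77
Contaminant velocity v_c = v/R = 0.09118/20.77 = 0.004390 m/d
L = 2.04 km = 2040 m
t = L/v_c = 2040/0.004390 = 464700 d
   = 464700/365 = 1270 yr

1270 years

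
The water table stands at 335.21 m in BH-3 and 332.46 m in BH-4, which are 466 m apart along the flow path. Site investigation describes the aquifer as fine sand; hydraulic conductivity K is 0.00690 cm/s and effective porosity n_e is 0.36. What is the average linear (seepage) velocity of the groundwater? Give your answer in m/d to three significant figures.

0.0977 m/d

Hydraulic gradient i = (335.21 − 332.46) / 466 = 2.75 / 466 = 0.005901
K = 0.00690 cm/s × 864 = 5.962 m/d
q = Ki = 5.962 × 0.005901 = 0.03518 m/d
v = Ki/n = 5.962·0.005901/0.36 = 0.09773 m/d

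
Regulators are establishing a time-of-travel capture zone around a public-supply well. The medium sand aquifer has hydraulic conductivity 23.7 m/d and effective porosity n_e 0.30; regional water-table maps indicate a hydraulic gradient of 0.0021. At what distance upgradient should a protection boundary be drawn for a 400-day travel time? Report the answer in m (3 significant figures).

Darcy flux q = K·i = 23.7 × 0.0021 = 0.04977 m/d
v_s = q/n_e = 0.04977/0.30 = 0.1659 m/d
L = v × T = 0.1659 × 400 = 66.36 m

66.4 m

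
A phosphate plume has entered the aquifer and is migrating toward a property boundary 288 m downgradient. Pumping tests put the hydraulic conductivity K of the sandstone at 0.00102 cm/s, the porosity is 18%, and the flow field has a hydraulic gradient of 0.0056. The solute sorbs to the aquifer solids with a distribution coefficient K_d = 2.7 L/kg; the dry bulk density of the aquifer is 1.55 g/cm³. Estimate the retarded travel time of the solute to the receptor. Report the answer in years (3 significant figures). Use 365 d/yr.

698 years

K = 0.00102 cm/s × 864 = 0.8813 m/d
Darcy flux q = K·i = 0.8813 × 0.0056 = 0.004935 m/d
Seepage velocity v = q / n = 0.004935 / 0.18 = 0.02742 m/d
Retardation R = 1 + ρ_b·K_d/n = 1 + 1.55×2.7/0.18 = 24.25
Contaminant velocity v_c = v/R = 0.02742/24.25 = 0.001131 m/d
t = L/v_c = 288/0.001131 = 254700 d
   = 254700/365 = 698 yr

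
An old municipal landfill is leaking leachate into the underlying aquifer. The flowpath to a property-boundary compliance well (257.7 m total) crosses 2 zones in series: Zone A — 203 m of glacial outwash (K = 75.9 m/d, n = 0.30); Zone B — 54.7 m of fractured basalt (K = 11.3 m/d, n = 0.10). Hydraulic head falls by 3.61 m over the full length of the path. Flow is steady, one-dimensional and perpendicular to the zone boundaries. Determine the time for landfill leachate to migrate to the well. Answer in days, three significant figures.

Steady 1-D flow in series ⇒ the Darcy flux q is identical in every zone and the zone head losses add (resistances L/K in series).
Σ(L/K) = 203/75.9 + 54.7/11.3 = 2.675 + 4.841 = 7.515 d
q = ΔH / Σ(L/K) = 3.61 / 7.515 = 0.4804 m/d (same in every zone)
Zone A: v = q/n = 0.4804/0.30 = 1.601 m/d → t_A = 203/1.601 = 126.8 d
Zone B: v = q/n = 0.4804/0.10 = 4.804 m/d → t_B = 54.7/4.804 = 11.39 d
Total t = 126.8 + 11.39 = 138.2 d

138 days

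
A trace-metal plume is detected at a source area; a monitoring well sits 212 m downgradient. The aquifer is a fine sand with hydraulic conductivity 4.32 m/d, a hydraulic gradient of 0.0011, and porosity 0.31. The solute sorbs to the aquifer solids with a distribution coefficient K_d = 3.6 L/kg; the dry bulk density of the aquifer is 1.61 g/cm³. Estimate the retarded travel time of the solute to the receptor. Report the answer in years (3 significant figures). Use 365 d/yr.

746 years

Darcy flux q = K·i = 4.32 × 0.0011 = 0.004752 m/d
v = Ki/n = 4.32·0.0011/0.31 = 0.01533 m/d
Retardation R = 1 + ρ_b·K_d/n = 1 + 1.61×3.6/0.31 = 19.70
Contaminant velocity v_c = v/R = 0.01533/19.70 = 7.783e-4 m/d
t = L/v_c = 212/7.783e-4 = 272400 d
   = 272400/365 = 746 yr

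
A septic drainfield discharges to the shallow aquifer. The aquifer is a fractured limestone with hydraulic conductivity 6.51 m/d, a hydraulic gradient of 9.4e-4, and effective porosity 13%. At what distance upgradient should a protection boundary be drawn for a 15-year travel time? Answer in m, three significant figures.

Specific discharge q = 6.51 × 9.4e-4 = 0.006119 m/d
v = Ki/n = 6.51·9.4e-4/0.13 = 0.04707 m/d
T = 15 yr × 365 = 5475 d
L = v × T = 0.04707 × 5475 = 257.7 m

258 m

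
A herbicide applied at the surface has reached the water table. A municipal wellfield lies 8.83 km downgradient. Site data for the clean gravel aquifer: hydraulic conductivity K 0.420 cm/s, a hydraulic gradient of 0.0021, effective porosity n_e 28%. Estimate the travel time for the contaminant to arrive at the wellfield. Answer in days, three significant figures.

3240 days

K = 0.420 cm/s × 864 = 362.9 m/d
Specific discharge q = 362.9 × 0.0021 = 0.7620 m/d
Average linear velocity = 0.7620 / 0.28 = 2.722 m/d
L = 8.83 km = 8830 m
t = L / v = 8830 / 2.722 = 3244 d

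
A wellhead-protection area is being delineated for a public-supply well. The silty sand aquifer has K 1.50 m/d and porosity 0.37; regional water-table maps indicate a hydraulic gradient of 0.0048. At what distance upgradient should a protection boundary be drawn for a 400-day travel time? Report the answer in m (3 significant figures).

Specific discharge q = 1.50 × 0.0048 = 0.007200 m/d
Average linear velocity = 0.007200 / 0.37 = 0.01946 m/d
L = v × T = 0.01946 × 400 = 7.784 m

7.78 m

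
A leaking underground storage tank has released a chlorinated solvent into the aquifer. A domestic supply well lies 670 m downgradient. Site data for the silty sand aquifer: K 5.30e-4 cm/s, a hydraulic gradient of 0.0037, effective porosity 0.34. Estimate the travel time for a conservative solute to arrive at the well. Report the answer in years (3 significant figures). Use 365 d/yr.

368 years

K = 5.30e-4 cm/s × 864 = 0.4579 m/d
Darcy flux q = K·i = 0.4579 × 0.0037 = 0.001694 m/d
Seepage velocity v = q / n = 0.001694 / 0.34 = 0.004983 m/d
t = L / v = 670 / 0.004983 = 134500 d
   = 134500 / 365 = 368 yr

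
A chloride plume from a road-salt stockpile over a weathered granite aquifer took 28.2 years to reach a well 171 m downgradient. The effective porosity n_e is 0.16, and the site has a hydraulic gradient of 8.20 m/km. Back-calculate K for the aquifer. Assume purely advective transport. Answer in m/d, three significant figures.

t = 28.2 years = 10290 d
v = L / t = 171 / 10290 = 0.01661 m/d
K = v · n / i = 0.01661 × 0.16 / 0.0082 = 0.324 m/d

0.324 m/d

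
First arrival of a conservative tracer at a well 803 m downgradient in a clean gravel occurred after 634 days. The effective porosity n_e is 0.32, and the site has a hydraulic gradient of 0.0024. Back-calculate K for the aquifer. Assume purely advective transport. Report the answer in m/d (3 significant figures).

169 m/d

v = L / t = 803 / 634 = 1.267 m/d
K = v · n / i = 1.267 × 0.32 / 0.0024 = 169 m/d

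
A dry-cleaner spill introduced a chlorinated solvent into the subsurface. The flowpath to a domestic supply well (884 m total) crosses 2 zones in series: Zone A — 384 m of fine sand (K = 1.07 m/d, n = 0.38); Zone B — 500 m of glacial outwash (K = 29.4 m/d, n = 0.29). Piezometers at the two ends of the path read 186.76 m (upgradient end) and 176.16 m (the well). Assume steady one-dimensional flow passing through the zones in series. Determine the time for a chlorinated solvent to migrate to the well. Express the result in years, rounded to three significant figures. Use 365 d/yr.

28.3 years

Total head drop ΔH = 186.76 − 176.16 = 10.60 m
Steady 1-D flow in series ⇒ the Darcy flux q is identical in every zone and the zone head losses add (resistances L/K in series).
Σ(L/K) = 384/1.07 + 500/29.4 = 358.9 + 17.01 = 375.9 d
q = ΔH / Σ(L/K) = 10.60 / 375.9 = 0.02820 m/d (same in every zone)
Zone A: v = q/n = 0.02820/0.38 = 0.07421 m/d → t_A = 384/0.07421 = 5174 d
Zone B: v = q/n = 0.02820/0.29 = 0.09724 m/d → t_B = 500/0.09724 = 5142 d
Total t = 5174 + 5142 = 10320 d
   = 10320 / 365 = 28.3 yr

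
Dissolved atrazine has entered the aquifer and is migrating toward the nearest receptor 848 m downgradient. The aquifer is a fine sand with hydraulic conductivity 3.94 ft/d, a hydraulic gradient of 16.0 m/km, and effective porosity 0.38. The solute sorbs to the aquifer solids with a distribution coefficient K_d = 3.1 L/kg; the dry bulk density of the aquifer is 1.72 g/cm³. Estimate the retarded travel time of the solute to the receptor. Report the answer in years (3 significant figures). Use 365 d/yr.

691 years

K = 3.94 ft/d × 0.3048 = 1.201 m/d
Specific discharge q = 1.201 × 0.016 = 0.01921 m/d
v_s = q/n_e = 0.01921/0.38 = 0.05056 m/d
Retardation R = 1 + ρ_b·K_d/n = 1 + 1.72×3.1/0.38 = 15.03
Contaminant velocity v_c = v/R = 0.05056/15.03 = 0.003364 m/d
t = L/v_c = 848/0.003364 = 252100 d
   = 252100/365 = 691 yr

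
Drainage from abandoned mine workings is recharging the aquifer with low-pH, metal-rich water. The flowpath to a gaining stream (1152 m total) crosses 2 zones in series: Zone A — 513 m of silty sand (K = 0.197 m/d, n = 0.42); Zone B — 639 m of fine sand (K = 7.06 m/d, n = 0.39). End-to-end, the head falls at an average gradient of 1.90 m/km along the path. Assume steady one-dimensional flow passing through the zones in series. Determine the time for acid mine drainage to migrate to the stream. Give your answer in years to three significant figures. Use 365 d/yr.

1570 years

Steady 1-D flow in series ⇒ the Darcy flux q is identical in every zone and the zone head losses add (resistances L/K in series).
Σ(L/K) = 513/0.197 + 639/7.06 = 2604 + 90.51 = 2695 d
K_eq = L_total / Σ(L/K) = 1152 / 2695 = 0.4275 m/d
q = K_eq · i = 0.4275 × 0.0019 = 8.123e-4 m/d (same in every zone)
Zone A: v = q/n = 8.123e-4/0.42 = 0.001934 m/d → t_A = 513/0.001934 = 265200 d
Zone B: v = q/n = 8.123e-4/0.39 = 0.002083 m/d → t_B = 639/0.002083 = 306800 d
Total t = 265200 + 306800 = 572000 d
   = 572000 / 365 = 1570 yr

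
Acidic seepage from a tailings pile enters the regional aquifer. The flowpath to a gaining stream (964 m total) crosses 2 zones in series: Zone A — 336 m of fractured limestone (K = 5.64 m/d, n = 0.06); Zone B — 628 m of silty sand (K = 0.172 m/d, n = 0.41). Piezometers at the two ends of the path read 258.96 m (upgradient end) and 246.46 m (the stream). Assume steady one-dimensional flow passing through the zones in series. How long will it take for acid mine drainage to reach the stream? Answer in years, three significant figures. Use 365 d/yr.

226 years

Total head drop ΔH = 258.96 − 246.46 = 12.50 m
Continuity: the same q passes through each zone, so ΔH = q·Σ(L_j/K_j) — the zones act as resistances in series.
Σ(L/K) = 336/5.64 + 628/0.172 = 59.57 + 3651 = 3711 d
q = ΔH / Σ(L/K) = 12.50 / 3711 = 0.003369 m/d (same in every zone)
Zone A: v = q/n = 0.003369/0.06 = 0.05614 m/d → t_A = 336/0.05614 = 5985 d
Zone B: v = q/n = 0.003369/0.41 = 0.008216 m/d → t_B = 628/0.008216 = 76440 d
Total t = 5985 + 76440 = 82420 d
   = 82420 / 365 = 226 yr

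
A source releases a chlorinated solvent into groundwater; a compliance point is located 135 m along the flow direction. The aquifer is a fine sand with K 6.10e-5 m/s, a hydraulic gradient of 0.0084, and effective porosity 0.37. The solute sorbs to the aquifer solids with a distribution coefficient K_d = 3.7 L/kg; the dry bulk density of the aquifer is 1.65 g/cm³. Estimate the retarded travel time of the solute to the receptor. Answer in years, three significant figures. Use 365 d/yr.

54.1 years

K = 6.10e-5 m/s × 86400 s/d = 5.270 m/d
Specific discharge q = 5.270 × 0.0084 = 0.04427 m/d
v_s = q/n_e = 0.04427/0.37 = 0.1197 m/d
Retardation R = 1 + ρ_b·K_d/n = 1 + 1.65×3.7/0.37 = 17.50
Contaminant velocity v_c = v/R = 0.1197/17.50 = 0.006837 m/d
t = L/v_c = 135/0.006837 = 19740 d
   = 19740/365 = 54.1 yr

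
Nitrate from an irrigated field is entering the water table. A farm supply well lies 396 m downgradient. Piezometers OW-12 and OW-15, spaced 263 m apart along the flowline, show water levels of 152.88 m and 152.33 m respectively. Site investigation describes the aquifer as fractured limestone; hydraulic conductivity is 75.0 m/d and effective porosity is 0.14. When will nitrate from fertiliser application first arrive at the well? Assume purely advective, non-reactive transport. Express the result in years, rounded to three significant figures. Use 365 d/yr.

0.968 years

Hydraulic gradient i = (152.88 − 152.33) / 263 = 0.55 / 263 = 0.002091
Darcy flux q = K·i = 75.0 × 0.002091 = 0.1568 m/d
Seepage velocity v = q / n = 0.1568 / 0.14 = 1.120 m/d
t = L / v = 396 / 1.120 = 353.5 d
   = 353.5 / 365 = 0.968 yr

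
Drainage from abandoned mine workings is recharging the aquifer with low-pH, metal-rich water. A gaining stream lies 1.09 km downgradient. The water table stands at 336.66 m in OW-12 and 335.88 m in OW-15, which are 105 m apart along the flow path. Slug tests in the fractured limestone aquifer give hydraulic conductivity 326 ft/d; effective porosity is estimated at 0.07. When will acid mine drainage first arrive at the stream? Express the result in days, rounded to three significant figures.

103 days

Hydraulic gradient i = (336.66 − 335.88) / 105 = 0.78 / 105 = 0.007429
K = 326 ft/d × 0.3048 = 99.36 m/d
Specific discharge q = 99.36 × 0.007429 = 0.7381 m/d
v = Ki/n = 99.36·0.007429/0.07 = 10.54 m/d
L = 1.09 km = 1090 m
t = L / v = 1090 / 10.54 = 103.4 d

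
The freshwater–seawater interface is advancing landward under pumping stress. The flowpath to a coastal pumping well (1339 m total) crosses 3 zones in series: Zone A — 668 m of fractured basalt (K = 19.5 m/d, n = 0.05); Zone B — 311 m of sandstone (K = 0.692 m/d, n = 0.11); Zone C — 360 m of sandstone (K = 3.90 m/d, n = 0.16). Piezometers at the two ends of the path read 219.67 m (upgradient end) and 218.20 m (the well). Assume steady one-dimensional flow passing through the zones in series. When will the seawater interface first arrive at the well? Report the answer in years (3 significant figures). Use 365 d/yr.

134 years

Total head drop ΔH = 219.67 − 218.20 = 1.47 m
Continuity: the same q passes through each zone, so ΔH = q·Σ(L_j/K_j) — the zones act as resistances in series.
Σ(L/K) = 668/19.5 + 311/0.692 + 360/3.90 = 34.26 + 449.4 + 92.31 = 576.0 d
q = ΔH / Σ(L/K) = 1.47 / 576.0 = 0.002552 m/d (same in every zone)
Zone A: v = q/n = 0.002552/0.05 = 0.05104 m/d → t_A = 668/0.05104 = 13090 d
Zone B: v = q/n = 0.002552/0.11 = 0.02320 m/d → t_B = 311/0.02320 = 13400 d
Zone C: v = q/n = 0.002552/0.16 = 0.01595 m/d → t_C = 360/0.01595 = 22570 d
Total t = 13090 + 13400 + 22570 = 49060 d
   = 49060 / 365 = 134 yr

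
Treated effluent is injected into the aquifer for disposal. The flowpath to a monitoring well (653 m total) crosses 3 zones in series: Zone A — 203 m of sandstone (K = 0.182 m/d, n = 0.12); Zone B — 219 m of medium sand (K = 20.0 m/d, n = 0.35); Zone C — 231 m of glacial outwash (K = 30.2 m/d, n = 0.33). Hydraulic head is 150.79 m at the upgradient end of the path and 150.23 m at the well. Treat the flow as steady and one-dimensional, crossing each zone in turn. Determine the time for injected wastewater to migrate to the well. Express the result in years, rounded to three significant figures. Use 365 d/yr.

Total head drop ΔH = 150.79 − 150.23 = 0.56 m
Steady 1-D flow in series ⇒ the Darcy flux q is identical in every zone and the zone head losses add (resistances L/K in series).
Σ(L/K) = 203/0.182 + 219/20.0 + 231/30.2 = 1115 + 10.95 + 7.649 = 1134 d
q = ΔH / Σ(L/K) = 0.56 / 1134 = 4.938e-4 m/d (same in every zone)
Zone A: v = q/n = 4.938e-4/0.12 = 0.004115 m/d → t_A = 203/0.004115 = 49330 d
Zone B: v = q/n = 4.938e-4/0.35 = 0.001411 m/d → t_B = 219/0.001411 = 155200 d
Zone C: v = q/n = 4.938e-4/0.33 = 0.001496 m/d → t_C = 231/0.001496 = 154400 d
Total t = 49330 + 155200 + 154400 = 358900 d
   = 358900 / 365 = 983 yr

983 years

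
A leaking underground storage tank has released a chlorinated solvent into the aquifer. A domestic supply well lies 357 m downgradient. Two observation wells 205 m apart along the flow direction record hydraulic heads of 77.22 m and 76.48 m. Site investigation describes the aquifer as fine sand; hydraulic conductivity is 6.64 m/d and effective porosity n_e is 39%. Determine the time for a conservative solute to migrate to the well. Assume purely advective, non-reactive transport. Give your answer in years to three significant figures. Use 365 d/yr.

Hydraulic gradient i = (77.22 − 76.48) / 205 = 0.74 / 205 = 0.003610
Specific discharge q = 6.64 × 0.003610 = 0.02397 m/d
Average linear velocity = 0.02397 / 0.39 = 0.06146 m/d
t = L / v = 357 / 0.06146 = 5809 d
   = 5809 / 365 = 15.9 yr

15.9 years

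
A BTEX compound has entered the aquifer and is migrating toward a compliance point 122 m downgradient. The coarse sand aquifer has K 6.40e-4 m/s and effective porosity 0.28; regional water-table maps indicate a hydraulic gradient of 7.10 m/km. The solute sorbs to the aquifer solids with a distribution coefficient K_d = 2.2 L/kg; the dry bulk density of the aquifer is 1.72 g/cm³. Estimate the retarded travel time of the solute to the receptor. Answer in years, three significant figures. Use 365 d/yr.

K = 6.40e-4 m/s × 86400 s/d = 55.30 m/d
Darcy flux q = K·i = 55.30 × 0.0071 = 0.3926 m/d
v = Ki/n = 55.30·0.0071/0.28 = 1.402 m/d
Retardation R = 1 + ρ_b·K_d/n = 1 + 1.72×2.2/0.28 = 14.51
Contaminant velocity v_c = v/R = 1.402/14.51 = 0.09660 m/d
t = L/v_c = 122/0.09660 = 1263 d
   = 1263/365 = 3.46 yr

3.46 years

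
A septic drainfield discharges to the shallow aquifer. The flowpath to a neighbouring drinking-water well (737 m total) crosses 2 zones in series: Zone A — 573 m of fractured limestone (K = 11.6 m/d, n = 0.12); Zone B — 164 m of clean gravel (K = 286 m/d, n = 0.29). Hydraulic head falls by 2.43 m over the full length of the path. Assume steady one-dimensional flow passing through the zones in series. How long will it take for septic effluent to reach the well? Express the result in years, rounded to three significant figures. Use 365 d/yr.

Steady 1-D flow in series ⇒ the Darcy flux q is identical in every zone and the zone head losses add (resistances L/K in series).
Σ(L/K) = 573/11.6 + 164/286 = 49.40 + 0.5734 = 49.97 d
q = ΔH / Σ(L/K) = 2.43 / 49.97 = 0.04863 m/d (same in every zone)
Zone A: v = q/n = 0.04863/0.12 = 0.4052 m/d → t_A = 573/0.4052 = 1414 d
Zone B: v = q/n = 0.04863/0.29 = 0.1677 m/d → t_B = 164/0.1677 = 978.0 d
Total t = 1414 + 978.0 = 2392 d
   = 2392 / 365 = 6.55 yr

6.55 years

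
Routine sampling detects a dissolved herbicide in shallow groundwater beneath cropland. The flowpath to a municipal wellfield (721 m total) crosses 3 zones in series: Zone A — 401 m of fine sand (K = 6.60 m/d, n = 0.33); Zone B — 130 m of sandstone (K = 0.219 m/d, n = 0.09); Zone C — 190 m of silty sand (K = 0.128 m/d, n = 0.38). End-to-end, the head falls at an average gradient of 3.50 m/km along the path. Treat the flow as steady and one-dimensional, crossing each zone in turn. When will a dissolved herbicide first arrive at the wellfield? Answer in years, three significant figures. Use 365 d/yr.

502 years

Continuity: the same q passes through each zone, so ΔH = q·Σ(L_j/K_j) — the zones act as resistances in series.
Σ(L/K) = 401/6.60 + 130/0.219 + 190/0.128 = 60.76 + 593.6 + 1484 = 2139 d
K_eq = L_total / Σ(L/K) = 721 / 2139 = 0.3371 m/d
q = K_eq · i = 0.3371 × 0.0035 = 0.001180 m/d (same in every zone)
Zone A: v = q/n = 0.001180/0.33 = 0.003575 m/d → t_A = 401/0.003575 = 112200 d
Zone B: v = q/n = 0.001180/0.09 = 0.01311 m/d → t_B = 130/0.01311 = 9916 d
Zone C: v = q/n = 0.001180/0.38 = 0.003105 m/d → t_C = 190/0.003105 = 61190 d
Total t = 112200 + 9916 + 61190 = 183300 d
   = 183300 / 365 = 502 yr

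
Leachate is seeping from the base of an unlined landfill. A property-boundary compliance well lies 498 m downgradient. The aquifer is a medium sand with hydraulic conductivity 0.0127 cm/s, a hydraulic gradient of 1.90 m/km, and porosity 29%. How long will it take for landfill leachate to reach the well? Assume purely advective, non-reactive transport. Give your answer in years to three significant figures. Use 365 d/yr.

K = 0.0127 cm/s × 864 = 10.97 m/d
Darcy flux q = K·i = 10.97 × 0.0019 = 0.02085 m/d
Average linear velocity = 0.02085 / 0.29 = 0.07189 m/d
t = L / v = 498 / 0.07189 = 6927 d
   = 6927 / 365 = 19.0 yr

19.0 years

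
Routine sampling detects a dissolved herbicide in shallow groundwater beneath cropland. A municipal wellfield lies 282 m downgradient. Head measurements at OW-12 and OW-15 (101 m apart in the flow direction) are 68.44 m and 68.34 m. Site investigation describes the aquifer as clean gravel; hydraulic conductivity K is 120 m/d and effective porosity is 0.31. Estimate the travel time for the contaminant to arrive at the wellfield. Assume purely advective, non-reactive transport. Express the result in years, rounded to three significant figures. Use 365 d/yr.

2.02 years

Hydraulic gradient i = (68.44 − 68.34) / 101 = 0.10 / 101 = 9.901e-4
Darcy flux q = K·i = 120 × 9.901e-4 = 0.1188 m/d
Average linear velocity = 0.1188 / 0.31 = 0.3833 m/d
t = L / v = 282 / 0.3833 = 735.8 d
   = 735.8 / 365 = 2.02 yr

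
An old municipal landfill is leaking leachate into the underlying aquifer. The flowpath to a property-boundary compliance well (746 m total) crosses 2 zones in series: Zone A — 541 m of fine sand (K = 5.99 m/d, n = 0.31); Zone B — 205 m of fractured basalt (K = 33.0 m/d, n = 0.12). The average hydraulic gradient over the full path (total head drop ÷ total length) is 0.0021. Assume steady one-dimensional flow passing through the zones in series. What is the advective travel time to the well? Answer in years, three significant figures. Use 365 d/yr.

32.5 years

Continuity: the same q passes through each zone, so ΔH = q·Σ(L_j/K_j) — the zones act as resistances in series.
Σ(L/K) = 541/5.99 + 205/33.0 = 90.32 + 6.212 = 96.53 d
K_eq = L_total / Σ(L/K) = 746 / 96.53 = 7.728 m/d
q = K_eq · i = 7.728 × 0.0021 = 0.01623 m/d (same in every zone)
Zone A: v = q/n = 0.01623/0.31 = 0.05235 m/d → t_A = 541/0.05235 = 10330 d
Zone B: v = q/n = 0.01623/0.12 = 0.1352 m/d → t_B = 205/0.1352 = 1516 d
Total t = 10330 + 1516 = 11850 d
   = 11850 / 365 = 32.5 yr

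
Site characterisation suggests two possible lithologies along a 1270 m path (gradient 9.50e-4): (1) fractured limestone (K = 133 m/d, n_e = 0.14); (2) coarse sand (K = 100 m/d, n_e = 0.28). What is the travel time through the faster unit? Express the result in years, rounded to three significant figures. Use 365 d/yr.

Unit 1 (fractured limestone): v = 133×9.5e-4/0.14 = 0.9025 m/d, t = 1270/0.9025 = 1407 d
Unit 2 (coarse sand): v = 100×9.5e-4/0.28 = 0.3393 m/d, t = 1270/0.3393 = 3743 d
Faster: 1407 d / 365 = 3.86 yr

3.86 years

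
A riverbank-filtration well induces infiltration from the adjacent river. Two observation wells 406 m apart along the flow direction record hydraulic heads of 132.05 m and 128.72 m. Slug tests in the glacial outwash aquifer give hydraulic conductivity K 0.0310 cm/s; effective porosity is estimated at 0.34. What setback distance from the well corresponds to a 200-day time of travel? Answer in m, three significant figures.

Hydraulic gradient i = (132.05 − 128.72) / 406 = 3.33 / 406 = 0.008202
K = 0.0310 cm/s × 864 = 26.78 m/d
Darcy flux q = K·i = 26.78 × 0.008202 = 0.2197 m/d
v = Ki/n = 26.78·0.008202/0.34 = 0.6461 m/d
L = v × T = 0.6461 × 200 = 129.2 m

129 m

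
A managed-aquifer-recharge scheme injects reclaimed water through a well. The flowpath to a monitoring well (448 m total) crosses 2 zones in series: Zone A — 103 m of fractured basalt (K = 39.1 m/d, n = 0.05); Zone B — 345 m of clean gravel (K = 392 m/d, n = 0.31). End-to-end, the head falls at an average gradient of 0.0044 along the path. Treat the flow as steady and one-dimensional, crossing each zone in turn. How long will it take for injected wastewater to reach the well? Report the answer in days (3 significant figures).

Steady 1-D flow in series ⇒ the Darcy flux q is identical in every zone and the zone head losses add (resistances L/K in series).
Σ(L/K) = 103/39.1 + 345/392 = 2.634 + 0.8801 = 3.514 d
K_eq = L_total / Σ(L/K) = 448 / 3.514 = 127.5 m/d
q = K_eq · i = 127.5 × 0.0044 = 0.5609 m/d (same in every zone)
Zone A: v = q/n = 0.5609/0.05 = 11.22 m/d → t_A = 103/11.22 = 9.182 d
Zone B: v = q/n = 0.5609/0.31 = 1.809 m/d → t_B = 345/1.809 = 190.7 d
Total t = 9.182 + 190.7 = 199.9 d

200 days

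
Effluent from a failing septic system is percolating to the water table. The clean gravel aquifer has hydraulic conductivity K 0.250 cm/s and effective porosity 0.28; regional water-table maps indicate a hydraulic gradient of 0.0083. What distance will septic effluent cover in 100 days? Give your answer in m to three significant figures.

640 m

K = 0.250 cm/s × 864 = 216.0 m/d
Darcy flux q = K·i = 216.0 × 0.0083 = 1.793 m/d
v = Ki/n = 216.0·0.0083/0.28 = 6.403 m/d
L = v × T = 6.403 × 100 = 640.3 m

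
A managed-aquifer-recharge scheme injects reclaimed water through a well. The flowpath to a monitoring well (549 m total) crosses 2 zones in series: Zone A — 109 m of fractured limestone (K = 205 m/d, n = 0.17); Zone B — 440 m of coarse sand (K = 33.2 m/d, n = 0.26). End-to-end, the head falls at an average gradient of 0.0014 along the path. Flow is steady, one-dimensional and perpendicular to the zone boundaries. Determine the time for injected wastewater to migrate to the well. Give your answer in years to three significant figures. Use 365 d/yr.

6.53 years

For zones in series the flux q is common to all zones; the equivalent conductivity is the harmonic (thickness-weighted) mean, K_eq = L_total / Σ(L_j/K_j).
Σ(L/K) = 109/205 + 440/33.2 = 0.5317 + 13.25 = 13.78 d
K_eq = L_total / Σ(L/K) = 549 / 13.78 = 39.83 m/d
q = K_eq · i = 39.83 × 0.0014 = 0.05576 m/d (same in every zone)
Zone A: v = q/n = 0.05576/0.17 = 0.3280 m/d → t_A = 109/0.3280 = 332.3 d
Zone B: v = q/n = 0.05576/0.26 = 0.2145 m/d → t_B = 440/0.2145 = 2052 d
Total t = 332.3 + 2052 = 2384 d
   = 2384 / 365 = 6.53 yr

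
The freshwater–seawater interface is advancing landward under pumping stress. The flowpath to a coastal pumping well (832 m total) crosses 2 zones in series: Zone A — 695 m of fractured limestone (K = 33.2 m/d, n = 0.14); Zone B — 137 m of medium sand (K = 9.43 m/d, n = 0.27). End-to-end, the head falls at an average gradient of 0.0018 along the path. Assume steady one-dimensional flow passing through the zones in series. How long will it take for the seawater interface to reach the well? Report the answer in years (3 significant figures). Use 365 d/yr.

8.71 years

Continuity: the same q passes through each zone, so ΔH = q·Σ(L_j/K_j) — the zones act as resistances in series.
Σ(L/K) = 695/33.2 + 137/9.43 = 20.93 + 14.53 = 35.46 d
K_eq = L_total / Σ(L/K) = 832 / 35.46 = 23.46 m/d
q = K_eq · i = 23.46 × 0.0018 = 0.04223 m/d (same in every zone)
Zone A: v = q/n = 0.04223/0.14 = 0.3017 m/d → t_A = 695/0.3017 = 2304 d
Zone B: v = q/n = 0.04223/0.27 = 0.1564 m/d → t_B = 137/0.1564 = 875.9 d
Total t = 2304 + 875.9 = 3180 d
   = 3180 / 365 = 8.71 yr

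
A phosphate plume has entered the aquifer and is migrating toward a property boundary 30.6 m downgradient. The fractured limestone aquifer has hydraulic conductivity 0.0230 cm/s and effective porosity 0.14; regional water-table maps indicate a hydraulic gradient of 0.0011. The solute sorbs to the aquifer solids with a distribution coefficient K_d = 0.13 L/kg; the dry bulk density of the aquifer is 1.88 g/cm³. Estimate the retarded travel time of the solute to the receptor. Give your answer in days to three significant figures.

K = 0.0230 cm/s × 864 = 19.87 m/d
Specific discharge q = 19.87 × 0.0011 = 0.02186 m/d
Seepage velocity v = q / n = 0.02186 / 0.14 = 0.1561 m/d
Retardation R = 1 + ρ_b·K_d/n = 1 + 1.88×0.13/0.14 = 2.746
Contaminant velocity v_c = v/R = 0.1561/2.746 = 0.05687 m/d
t = L/v_c = 30.6/0.05687 = 538.1 d

538 days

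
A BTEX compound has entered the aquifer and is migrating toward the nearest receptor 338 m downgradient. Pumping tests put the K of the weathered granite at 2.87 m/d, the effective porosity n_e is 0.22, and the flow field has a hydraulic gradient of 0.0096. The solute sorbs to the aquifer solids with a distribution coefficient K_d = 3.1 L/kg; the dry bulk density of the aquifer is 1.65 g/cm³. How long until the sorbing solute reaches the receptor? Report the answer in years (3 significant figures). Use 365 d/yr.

q = Ki = 2.87 × 0.0096 = 0.02755 m/d
v_s = q/n_e = 0.02755/0.22 = 0.1252 m/d
Retardation R = 1 + ρ_b·K_d/n = 1 + 1.65×3.1/0.22 = 24.25
Contaminant velocity v_c = v/R = 0.1252/24.25 = 0.005164 m/d
t = L/v_c = 338/0.005164 = 65450 d
   = 65450/365 = 179 yr

179 years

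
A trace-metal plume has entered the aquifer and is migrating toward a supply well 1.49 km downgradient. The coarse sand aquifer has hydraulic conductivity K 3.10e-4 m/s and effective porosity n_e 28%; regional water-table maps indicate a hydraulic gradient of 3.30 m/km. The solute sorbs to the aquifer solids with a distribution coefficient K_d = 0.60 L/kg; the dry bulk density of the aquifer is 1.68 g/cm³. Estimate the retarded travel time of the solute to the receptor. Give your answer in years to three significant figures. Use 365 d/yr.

K = 3.10e-4 m/s × 86400 s/d = 26.78 m/d
Specific discharge q = 26.78 × 0.0033 = 0.08839 m/d
v = Ki/n = 26.78·0.0033/0.28 = 0.3157 m/d
Retardation R = 1 + ρ_b·K_d/n = 1 + 1.68×0.60/0.28 = 4.600
Contaminant velocity v_c = v/R = 0.3157/4.600 = 0.06862 m/d
L = 1.49 km = 1490 m
t = L/v_c = 1490/0.06862 = 21710 d
   = 21710/365 = 59.5 yr

59.5 years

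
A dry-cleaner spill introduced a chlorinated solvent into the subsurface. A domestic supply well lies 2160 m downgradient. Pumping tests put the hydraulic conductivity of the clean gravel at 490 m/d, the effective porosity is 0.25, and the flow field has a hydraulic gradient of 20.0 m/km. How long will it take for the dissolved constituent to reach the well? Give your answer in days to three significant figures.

55.1 days

q = Ki = 490 × 0.020 = 9.800 m/d
v = Ki/n = 490·0.020/0.25 = 39.20 m/d
t = L / v = 2160 / 39.20 = 55.10 d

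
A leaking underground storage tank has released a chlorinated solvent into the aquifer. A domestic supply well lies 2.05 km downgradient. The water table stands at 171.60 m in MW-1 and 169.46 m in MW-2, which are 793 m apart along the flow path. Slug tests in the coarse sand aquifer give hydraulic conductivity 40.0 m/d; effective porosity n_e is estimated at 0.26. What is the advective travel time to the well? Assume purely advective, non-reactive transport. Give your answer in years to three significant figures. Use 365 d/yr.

13.5 years

Hydraulic gradient i = (171.60 − 169.46) / 793 = 2.14 / 793 = 0.002699
Specific discharge q = 40.0 × 0.002699 = 0.1079 m/d
Seepage velocity v = q / n = 0.1079 / 0.26 = 0.4152 m/d
L = 2.05 km = 2050 m
t = L / v = 2050 / 0.4152 = 4938 d
   = 4938 / 365 = 13.5 yr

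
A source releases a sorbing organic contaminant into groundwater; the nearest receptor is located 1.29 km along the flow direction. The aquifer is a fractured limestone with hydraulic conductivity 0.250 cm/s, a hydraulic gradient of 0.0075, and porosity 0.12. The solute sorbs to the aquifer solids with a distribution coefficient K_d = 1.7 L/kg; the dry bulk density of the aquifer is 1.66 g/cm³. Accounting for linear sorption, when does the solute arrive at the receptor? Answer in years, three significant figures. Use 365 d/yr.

K = 0.250 cm/s × 864 = 216.0 m/d
Darcy flux q = K·i = 216.0 × 0.0075 = 1.620 m/d
v_s = q/n_e = 1.620/0.12 = 13.50 m/d
Retardation R = 1 + ρ_b·K_d/n = 1 + 1.66×1.7/0.12 = 24.52
Contaminant velocity v_c = v/R = 13.50/24.52 = 0.5506 m/d
L = 1.29 km = 1290 m
t = L/v_c = 1290/0.5506 = 2343 d
   = 2343/365 = 6.42 yr

6.42 years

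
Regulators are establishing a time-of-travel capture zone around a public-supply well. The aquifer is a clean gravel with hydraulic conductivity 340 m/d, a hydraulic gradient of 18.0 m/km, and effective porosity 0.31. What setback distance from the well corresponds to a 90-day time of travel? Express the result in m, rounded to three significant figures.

q = Ki = 340 × 0.018 = 6.120 m/d
Average linear velocity = 6.120 / 0.31 = 19.74 m/d
L = v × T = 19.74 × 90 = 1777 m

1780 m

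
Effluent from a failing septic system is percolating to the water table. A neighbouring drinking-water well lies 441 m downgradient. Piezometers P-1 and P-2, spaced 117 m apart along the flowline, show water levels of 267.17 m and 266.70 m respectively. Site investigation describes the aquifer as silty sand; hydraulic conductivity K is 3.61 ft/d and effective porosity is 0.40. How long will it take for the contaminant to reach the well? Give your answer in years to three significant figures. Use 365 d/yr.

Hydraulic gradient i = (267.17 − 266.70) / 117 = 0.47 / 117 = 0.004017
K = 3.61 ft/d × 0.3048 = 1.100 m/d
q = Ki = 1.100 × 0.004017 = 0.004420 m/d
v_s = q/n_e = 0.004420/0.40 = 0.01105 m/d
t = L / v = 441 / 0.01105 = 39910 d
   = 39910 / 365 = 109 yr

109 years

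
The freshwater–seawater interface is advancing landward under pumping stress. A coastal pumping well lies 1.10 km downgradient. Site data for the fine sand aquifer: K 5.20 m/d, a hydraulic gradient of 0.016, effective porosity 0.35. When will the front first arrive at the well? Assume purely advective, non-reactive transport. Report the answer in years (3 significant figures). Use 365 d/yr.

q = Ki = 5.20 × 0.016 = 0.08320 m/d
v = Ki/n = 5.20·0.016/0.35 = 0.2377 m/d
L = 1.10 km = 1100 m
t = L / v = 1100 / 0.2377 = 4627 d
   = 4627 / 365 = 12.7 yr

12.7 years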